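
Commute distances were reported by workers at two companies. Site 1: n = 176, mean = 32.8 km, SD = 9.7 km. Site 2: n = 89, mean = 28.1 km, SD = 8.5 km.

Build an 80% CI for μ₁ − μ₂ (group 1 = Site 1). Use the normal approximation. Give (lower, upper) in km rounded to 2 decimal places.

(3.21, 6.19)

SE₁ = s₁/√n₁ = 9.7/√176 = 0.7312; SE₂ = 8.5/√89 = 0.9010.
Independent samples, unequal variances: SE_diff = √(SE₁² + SE₂²) = √(0.53465344 + 0.811801) = 1.1604.
z* = 1.282, so margin of error = 1.282 × 1.1604 = 1.4876.
Difference in means = 32.8 − 28.1 = 4.7000.
4.7000 ± 1.4876 → (3.21, 6.19).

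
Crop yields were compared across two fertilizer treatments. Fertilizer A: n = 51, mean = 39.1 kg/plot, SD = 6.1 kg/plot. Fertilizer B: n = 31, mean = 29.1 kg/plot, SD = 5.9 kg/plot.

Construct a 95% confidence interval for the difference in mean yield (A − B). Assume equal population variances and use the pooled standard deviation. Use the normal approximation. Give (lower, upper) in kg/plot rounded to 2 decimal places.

(7.31, 12.69)

s_p = √[((n₁−1)s₁² + (n₂−1)s₂²)/(n₁+n₂−2)] = √[(50·6.1² + 30·5.9²)/80] = 6.0258.
SE = 6.0258·√(1/51 + 1/31) = 1.3723.
With z* = 1.960, margin = 1.960 × 1.3723 = 2.6897.
x̄₁ − x̄₂ = 39.1 − 29.1 = 10.0000; interval 10.0000 ± 2.6897 = (7.31, 12.69).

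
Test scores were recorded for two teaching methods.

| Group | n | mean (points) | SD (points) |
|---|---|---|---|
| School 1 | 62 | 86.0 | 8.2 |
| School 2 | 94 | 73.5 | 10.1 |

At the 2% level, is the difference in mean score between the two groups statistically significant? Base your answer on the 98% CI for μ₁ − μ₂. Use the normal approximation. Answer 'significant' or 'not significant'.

SE₁ = s₁/√n₁ = 8.2/√62 = 1.0414; SE₂ = 10.1/√94 = 1.0417.
Independent samples, unequal variances: SE_diff = √(SE₁² + SE₂²) = √(1.08451396 + 1.08513889) = 1.4730.
z* = 2.326, so margin of error = 2.326 × 1.4730 = 3.4262.
Difference in means = 86.0 − 73.5 = 12.5000.
12.5000 ± 3.4262 → (9.0738, 15.9262).
The interval (9.0738, 15.9262) does not contain 0, so the difference is significant.

significant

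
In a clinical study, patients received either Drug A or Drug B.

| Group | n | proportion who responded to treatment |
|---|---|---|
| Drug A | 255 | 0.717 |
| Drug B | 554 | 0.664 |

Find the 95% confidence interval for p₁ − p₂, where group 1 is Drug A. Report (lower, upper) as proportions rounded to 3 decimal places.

Each SE is √(p̂(1−p̂)/n): √(0.7170·0.2830/255) = 0.02821 and √(0.6640·0.3360/554) = 0.02007.
SE(p̂₁ − p̂₂) = √(SE₁² + SE₂²) = √(0.0007958041 + 0.0004028049) = 0.03462, since the two samples are independent.
At 95% confidence z* = 1.960; margin = 1.960 × 0.03462 = 0.06786.
The difference is 0.7170 − 0.6640 = 0.0530, so the interval is 0.0530 ± 0.06786 = (-0.015, 0.121).

(-0.015, 0.121)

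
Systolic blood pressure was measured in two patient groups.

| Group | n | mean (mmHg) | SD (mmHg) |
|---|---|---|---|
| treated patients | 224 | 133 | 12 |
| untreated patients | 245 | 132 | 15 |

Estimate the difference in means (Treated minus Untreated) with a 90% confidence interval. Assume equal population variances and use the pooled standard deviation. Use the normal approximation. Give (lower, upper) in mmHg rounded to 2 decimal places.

Pooled variance s_p² = [223·12² + 244·15²] / (224+245−2) = 186.3212, so s_p = 13.6500.
SE_diff = s_p·√(1/n₁ + 1/n₂) = 13.6500·√(1/224 + 1/245) = 1.2619.
z* = 1.645; margin = 1.645 × 1.2619 = 2.0758.
Difference = 133 − 132 = 1.0000.
1.0000 ± 2.0758 → (-1.08, 3.08).

(-1.08, 3.08)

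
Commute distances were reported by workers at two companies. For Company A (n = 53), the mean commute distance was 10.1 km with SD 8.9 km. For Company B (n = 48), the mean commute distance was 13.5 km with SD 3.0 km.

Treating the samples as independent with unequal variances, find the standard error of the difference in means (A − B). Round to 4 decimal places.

1.2969

Standard errors of each mean: 8.9/√53 = 1.2225 and 3.0/√48 = 0.4330.
SE(x̄₁ − x̄₂) = √(1.2225² + 0.4330²) = 1.2969 for independent samples with unequal variances.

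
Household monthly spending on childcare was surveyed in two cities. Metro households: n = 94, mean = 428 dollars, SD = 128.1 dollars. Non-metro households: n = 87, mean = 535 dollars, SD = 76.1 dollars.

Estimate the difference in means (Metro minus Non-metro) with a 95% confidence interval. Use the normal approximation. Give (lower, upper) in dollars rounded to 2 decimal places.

(-137.44, -76.56)

Standard errors of each mean: 128.1/√94 = 13.2125 and 76.1/√87 = 8.1588.
SE(x̄₁ − x̄₂) = √(13.2125² + 8.1588²) = 15.5286 for independent samples with unequal variances.
With z* = 1.960, the margin is 1.960 × 15.5286 = 30.4361.
x̄₁ − x̄₂ = 428 − 535 = -107.0000; the interval is -107.0000 ± 30.4361 = (-137.44, -76.56).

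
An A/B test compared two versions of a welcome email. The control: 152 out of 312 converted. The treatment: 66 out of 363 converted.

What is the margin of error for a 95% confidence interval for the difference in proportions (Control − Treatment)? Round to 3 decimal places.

0.068

p̂₁ = 152/312 = 0.4872 and p̂₂ = 66/363 = 0.1818.
SE₁ = √(p̂₁(1−p̂₁)/n₁) = √(0.4872·0.5128/312) = 0.02830; SE₂ = √(0.1818·0.8182/363) = 0.02024.
Independent samples: SE of the difference = √(SE₁² + SE₂²) = √(0.00080089 + 0.0004096576) = 0.03479.
z* for 95% confidence is 1.960, so the margin of error is 1.960 × 0.03479 = 0.06819.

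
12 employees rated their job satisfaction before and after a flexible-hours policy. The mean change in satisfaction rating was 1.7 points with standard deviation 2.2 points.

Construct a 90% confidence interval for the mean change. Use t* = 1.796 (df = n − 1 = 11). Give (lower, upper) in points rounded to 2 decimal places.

Paired design: SE = s_d/√n = 2.2/√12 = 0.6351.
t* = 1.796; margin of error = 1.796 × 0.6351 = 1.1406.
1.7 ± 1.1406 → (0.56, 2.84).

(0.56, 2.84)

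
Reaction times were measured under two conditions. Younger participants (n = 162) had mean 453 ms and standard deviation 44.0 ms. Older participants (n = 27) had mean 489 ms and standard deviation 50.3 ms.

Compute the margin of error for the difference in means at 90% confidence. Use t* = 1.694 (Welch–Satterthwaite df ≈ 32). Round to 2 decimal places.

17.41

SE₁ = s₁/√n₁ = 44.0/√162 = 3.4570; SE₂ = 50.3/√27 = 9.6802.
Independent samples, unequal variances: SE_diff = √(SE₁² + SE₂²) = √(11.950849 + 93.70627204) = 10.2790.
t* = 1.694, so margin of error = 1.694 × 10.2790 = 17.4126.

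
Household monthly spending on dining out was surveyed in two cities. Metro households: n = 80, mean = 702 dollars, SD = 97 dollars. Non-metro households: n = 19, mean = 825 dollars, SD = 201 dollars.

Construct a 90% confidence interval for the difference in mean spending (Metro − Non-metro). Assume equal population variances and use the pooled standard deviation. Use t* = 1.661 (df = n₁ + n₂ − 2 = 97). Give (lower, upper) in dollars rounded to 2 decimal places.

Pooled variance s_p² = [79·97² + 18·201²] / (80+19−2) = 15160.0928, so s_p = 123.1263.
SE_diff = s_p·√(1/n₁ + 1/n₂) = 123.1263·√(1/80 + 1/19) = 31.4229.
t* = 1.661; margin = 1.661 × 31.4229 = 52.1934.
Difference = 702 − 825 = -123.0000.
-123.0000 ± 52.1934 → (-175.19, -70.81).

(-175.19, -70.81)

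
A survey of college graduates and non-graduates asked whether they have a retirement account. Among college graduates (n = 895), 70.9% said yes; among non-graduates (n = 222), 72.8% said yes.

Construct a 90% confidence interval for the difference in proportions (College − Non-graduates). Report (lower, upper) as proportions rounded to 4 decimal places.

(-0.0741, 0.0361)

The two standard errors are √(0.7090×0.2910/895) = 0.01518 and √(0.7280×0.2720/222) = 0.02987.
Because the samples are independent, SE_diff = √(0.01518² + 0.02987²) = 0.03351.
Using z* = 1.645 for 90%, ME = 1.645 × 0.03351 = 0.05512.
p̂₁ − p̂₂ = -0.0190; interval -0.0190 ± 0.05512 gives (-0.0741, 0.0361).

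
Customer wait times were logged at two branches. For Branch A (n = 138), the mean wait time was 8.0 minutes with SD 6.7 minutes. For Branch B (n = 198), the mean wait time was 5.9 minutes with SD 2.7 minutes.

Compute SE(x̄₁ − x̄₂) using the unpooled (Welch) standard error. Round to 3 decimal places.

0.602

SE₁ = s₁/√n₁ = 6.7/√138 = 0.5703; SE₂ = 2.7/√198 = 0.1919.
Independent samples, unequal variances: SE_diff = √(SE₁² + SE₂²) = √(0.32524209 + 0.03682561) = 0.6017.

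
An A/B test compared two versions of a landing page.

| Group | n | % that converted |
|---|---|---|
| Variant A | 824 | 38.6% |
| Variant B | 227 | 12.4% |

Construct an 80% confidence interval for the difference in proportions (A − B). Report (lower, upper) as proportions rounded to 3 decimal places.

(0.227, 0.297)

Each SE is √(p̂(1−p̂)/n): √(0.3860·0.6140/824) = 0.01696 and √(0.1240·0.8760/227) = 0.02188.
SE(p̂₁ − p̂₂) = √(SE₁² + SE₂²) = √(0.0002876416 + 0.0004787344) = 0.02768, since the two samples are independent.
At 80% confidence z* = 1.282; margin = 1.282 × 0.02768 = 0.03549.
The difference is 0.3860 − 0.1240 = 0.2620, so the interval is 0.2620 ± 0.03549 = (0.227, 0.297).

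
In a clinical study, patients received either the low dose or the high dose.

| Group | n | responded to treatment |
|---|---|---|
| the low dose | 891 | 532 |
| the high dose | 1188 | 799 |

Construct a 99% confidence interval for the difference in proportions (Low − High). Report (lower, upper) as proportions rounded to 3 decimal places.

(-0.130, -0.021)

p̂₁ = 532/891 = 0.5971 and p̂₂ = 799/1188 = 0.6726.
SE₁ = √(p̂₁(1−p̂₁)/n₁) = √(0.5971·0.4029/891) = 0.01643; SE₂ = √(0.6726·0.3274/1188) = 0.01361.
Independent samples: SE of the difference = √(SE₁² + SE₂²) = √(0.0002699449 + 0.0001852321) = 0.02133.
z* for 99% confidence is 2.576, so the margin of error is 2.576 × 0.02133 = 0.05495.
Point estimate p̂₁ − p̂₂ = 0.5971 − 0.6726 = -0.0755.
-0.0755 ± 0.05495 → (-0.130, -0.021).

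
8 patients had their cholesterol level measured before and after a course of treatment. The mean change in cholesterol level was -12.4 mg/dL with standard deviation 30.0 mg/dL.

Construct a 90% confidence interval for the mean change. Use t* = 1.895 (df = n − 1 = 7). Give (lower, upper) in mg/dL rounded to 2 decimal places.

(-32.50, 7.70)

Paired design: SE = s_d/√n = 30.0/√8 = 10.6066.
t* = 1.895; margin of error = 1.895 × 10.6066 = 20.0995.
-12.4 ± 20.0995 → (-32.50, 7.70).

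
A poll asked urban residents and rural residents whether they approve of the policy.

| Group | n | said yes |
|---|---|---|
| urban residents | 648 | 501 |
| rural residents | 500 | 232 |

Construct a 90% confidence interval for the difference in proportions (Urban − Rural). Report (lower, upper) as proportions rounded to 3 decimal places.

First, p̂₁ = 501/648 = 0.7731; p̂₂ = 232/500 = 0.4640.
The two standard errors are √(0.7731×0.2269/648) = 0.01645 and √(0.4640×0.5360/500) = 0.02230.
Because the samples are independent, SE_diff = √(0.01645² + 0.02230²) = 0.02771.
Using z* = 1.645 for 90%, ME = 1.645 × 0.02771 = 0.04558.
p̂₁ − p̂₂ = 0.3091; interval 0.3091 ± 0.04558 gives (0.264, 0.355).

(0.264, 0.355)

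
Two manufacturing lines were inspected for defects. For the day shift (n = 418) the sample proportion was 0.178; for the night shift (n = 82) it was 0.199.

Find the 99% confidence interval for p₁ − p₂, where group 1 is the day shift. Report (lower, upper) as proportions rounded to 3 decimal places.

Each SE is √(p̂(1−p̂)/n): √(0.1780·0.8220/418) = 0.01871 and √(0.1990·0.8010/82) = 0.04409.
SE(p̂₁ − p̂₂) = √(SE₁² + SE₂²) = √(0.0003500641 + 0.0019439281) = 0.04790, since the two samples are independent.
At 99% confidence z* = 2.576; margin = 2.576 × 0.04790 = 0.12339.
The difference is 0.1780 − 0.1990 = -0.0210, so the interval is -0.0210 ± 0.12339 = (-0.144, 0.102).

(-0.144, 0.102)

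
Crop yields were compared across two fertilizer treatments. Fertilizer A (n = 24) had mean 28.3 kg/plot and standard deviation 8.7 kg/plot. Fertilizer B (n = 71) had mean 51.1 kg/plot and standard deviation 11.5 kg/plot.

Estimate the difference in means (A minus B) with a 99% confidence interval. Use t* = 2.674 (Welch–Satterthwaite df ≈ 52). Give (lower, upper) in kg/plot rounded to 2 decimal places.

(-28.79, -16.81)

Per-group SEs: s₁/√n₁ = 8.7/√24 = 1.7759, s₂/√n₂ = 11.5/√71 = 1.3648.
Unpooled SE of the difference: √(3.15382081 + 1.86267904) = 2.2398.
Margin of error = t* · SE = 2.674 × 2.2398 = 5.9892.
x̄₁ − x̄₂ = 28.3 − 51.1 = -22.8000.
CI: -22.8000 ± 5.9892 = (-28.79, -16.81).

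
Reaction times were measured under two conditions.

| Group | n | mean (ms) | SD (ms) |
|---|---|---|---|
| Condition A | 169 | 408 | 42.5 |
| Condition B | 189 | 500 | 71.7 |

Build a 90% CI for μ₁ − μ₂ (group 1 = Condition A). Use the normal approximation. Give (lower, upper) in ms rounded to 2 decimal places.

(-102.13, -81.87)

SE₁ = s₁/√n₁ = 42.5/√169 = 3.2692; SE₂ = 71.7/√189 = 5.2154.
Independent samples, unequal variances: SE_diff = √(SE₁² + SE₂²) = √(10.68766864 + 27.20039716) = 6.1553.
z* = 1.645, so margin of error = 1.645 × 6.1553 = 10.1255.
Difference in means = 408 − 500 = -92.0000.
-92.0000 ± 10.1255 → (-102.13, -81.87).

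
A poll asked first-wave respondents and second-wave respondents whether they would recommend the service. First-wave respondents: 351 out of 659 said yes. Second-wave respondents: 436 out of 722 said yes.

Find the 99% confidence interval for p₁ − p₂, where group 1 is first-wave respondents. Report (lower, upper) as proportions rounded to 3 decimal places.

First, p̂₁ = 351/659 = 0.5326; p̂₂ = 436/722 = 0.6039.
The two standard errors are √(0.5326×0.4674/659) = 0.01944 and √(0.6039×0.3961/722) = 0.01820.
Because the samples are independent, SE_diff = √(0.01944² + 0.01820²) = 0.02663.
Using z* = 2.576 for 99%, ME = 2.576 × 0.02663 = 0.06860.
p̂₁ − p̂₂ = -0.0713; interval -0.0713 ± 0.06860 gives (-0.140, -0.003).

(-0.140, -0.003)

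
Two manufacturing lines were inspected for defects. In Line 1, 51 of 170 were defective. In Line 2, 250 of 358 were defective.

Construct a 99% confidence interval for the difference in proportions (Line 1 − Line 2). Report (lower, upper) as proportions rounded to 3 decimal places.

First, p̂₁ = 51/170 = 0.3000; p̂₂ = 250/358 = 0.6983.
The two standard errors are √(0.3000×0.7000/170) = 0.03515 and √(0.6983×0.3017/358) = 0.02426.
Because the samples are independent, SE_diff = √(0.03515² + 0.02426²) = 0.04271.
Using z* = 2.576 for 99%, ME = 2.576 × 0.04271 = 0.11002.
p̂₁ − p̂₂ = -0.3983; interval -0.3983 ± 0.11002 gives (-0.508, -0.288).

(-0.508, -0.288)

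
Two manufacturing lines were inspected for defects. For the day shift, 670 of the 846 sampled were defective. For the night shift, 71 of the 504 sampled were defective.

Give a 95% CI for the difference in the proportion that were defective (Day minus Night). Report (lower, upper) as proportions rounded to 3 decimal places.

First, p̂₁ = 670/846 = 0.7920; p̂₂ = 71/504 = 0.1409.
The two standard errors are √(0.7920×0.2080/846) = 0.01395 and √(0.1409×0.8591/504) = 0.01550.
Because the samples are independent, SE_diff = √(0.01395² + 0.01550²) = 0.02085.
Using z* = 1.960 for 95%, ME = 1.960 × 0.02085 = 0.04087.
p̂₁ − p̂₂ = 0.6511; interval 0.6511 ± 0.04087 gives (0.610, 0.692).

(0.610, 0.692)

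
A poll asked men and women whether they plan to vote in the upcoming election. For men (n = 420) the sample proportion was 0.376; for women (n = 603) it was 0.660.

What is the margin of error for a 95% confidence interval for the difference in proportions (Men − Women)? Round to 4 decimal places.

SE₁ = √(p̂₁(1−p̂₁)/n₁) = √(0.3760·0.6240/420) = 0.02364; SE₂ = √(0.6600·0.3400/603) = 0.01929.
Independent samples: SE of the difference = √(SE₁² + SE₂²) = √(0.0005588496 + 0.0003721041) = 0.03051.
z* for 95% confidence is 1.960, so the margin of error is 1.960 × 0.03051 = 0.05980.

0.0598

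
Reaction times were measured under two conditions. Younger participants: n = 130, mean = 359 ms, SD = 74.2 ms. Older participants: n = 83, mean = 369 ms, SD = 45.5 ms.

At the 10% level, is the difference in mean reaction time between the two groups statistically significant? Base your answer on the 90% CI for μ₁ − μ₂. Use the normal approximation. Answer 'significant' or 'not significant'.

SE₁ = s₁/√n₁ = 74.2/√130 = 6.5078; SE₂ = 45.5/√83 = 4.9943.
Independent samples, unequal variances: SE_diff = √(SE₁² + SE₂²) = √(42.35146084 + 24.94303249) = 8.2033.
z* = 1.645, so margin of error = 1.645 × 8.2033 = 13.4944.
Difference in means = 359 − 369 = -10.0000.
-10.0000 ± 13.4944 → (-23.4944, 3.4944).
The interval (-23.4944, 3.4944) contains 0, so the difference is not significant.

not significant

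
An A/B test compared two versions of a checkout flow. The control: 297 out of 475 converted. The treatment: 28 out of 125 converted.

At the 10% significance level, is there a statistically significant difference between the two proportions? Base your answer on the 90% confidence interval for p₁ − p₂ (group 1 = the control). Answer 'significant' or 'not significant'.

p̂₁ = 297/475 = 0.6253 and p̂₂ = 28/125 = 0.2240.
SE₁ = √(p̂₁(1−p̂₁)/n₁) = √(0.6253·0.3747/475) = 0.02221; SE₂ = √(0.2240·0.7760/125) = 0.03729.
Independent samples: SE of the difference = √(SE₁² + SE₂²) = √(0.0004932841 + 0.0013905441) = 0.04340.
z* for 90% confidence is 1.645, so the margin of error is 1.645 × 0.04340 = 0.07139.
Point estimate p̂₁ − p̂₂ = 0.6253 − 0.2240 = 0.4013.
0.4013 ± 0.07139 → (0.32991, 0.47269).
The interval (0.32991, 0.47269) does not contain 0, so the difference is significant.

significant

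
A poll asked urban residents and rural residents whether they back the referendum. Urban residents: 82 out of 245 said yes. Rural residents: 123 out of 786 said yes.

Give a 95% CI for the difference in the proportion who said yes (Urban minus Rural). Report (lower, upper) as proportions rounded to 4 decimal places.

Sample proportions: 82/245 = 0.3347, 123/786 = 0.1565.
Each SE is √(p̂(1−p̂)/n): √(0.3347·0.6653/245) = 0.03015 and √(0.1565·0.8435/786) = 0.01296.
SE(p̂₁ − p̂₂) = √(SE₁² + SE₂²) = √(0.0009090225 + 0.0001679616) = 0.03282, since the two samples are independent.
At 95% confidence z* = 1.960; margin = 1.960 × 0.03282 = 0.06433.
The difference is 0.3347 − 0.1565 = 0.1782, so the interval is 0.1782 ± 0.06433 = (0.1139, 0.2425).

(0.1139, 0.2425)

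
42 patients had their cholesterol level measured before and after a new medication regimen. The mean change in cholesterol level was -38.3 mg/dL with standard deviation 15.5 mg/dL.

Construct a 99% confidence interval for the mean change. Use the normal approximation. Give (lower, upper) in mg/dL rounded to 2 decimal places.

This is a matched-pairs design, so SE = s_d/√n = 15.5/√42 = 2.3917.
Margin = 2.576 × 2.3917 = 6.1610; the interval is -38.3 ± 6.1610 = (-44.46, -32.14).

(-44.46, -32.14)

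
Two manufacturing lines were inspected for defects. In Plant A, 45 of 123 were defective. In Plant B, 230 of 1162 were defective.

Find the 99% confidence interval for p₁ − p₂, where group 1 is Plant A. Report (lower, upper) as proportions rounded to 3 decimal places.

(0.052, 0.284)

Sample proportions: 45/123 = 0.3659, 230/1162 = 0.1979.
Each SE is √(p̂(1−p̂)/n): √(0.3659·0.6341/123) = 0.04343 and √(0.1979·0.8021/1162) = 0.01169.
SE(p̂₁ − p̂₂) = √(SE₁² + SE₂²) = √(0.0018861649 + 0.0001366561) = 0.04498, since the two samples are independent.
At 99% confidence z* = 2.576; margin = 2.576 × 0.04498 = 0.11587.
The difference is 0.3659 − 0.1979 = 0.1680, so the interval is 0.1680 ± 0.11587 = (0.052, 0.284).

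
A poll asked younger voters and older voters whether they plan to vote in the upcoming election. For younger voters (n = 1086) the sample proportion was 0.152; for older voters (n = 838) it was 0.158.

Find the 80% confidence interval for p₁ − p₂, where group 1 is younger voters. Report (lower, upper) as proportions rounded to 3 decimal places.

The two standard errors are √(0.1520×0.8480/1086) = 0.01089 and √(0.1580×0.8420/838) = 0.01260.
Because the samples are independent, SE_diff = √(0.01089² + 0.01260²) = 0.01665.
Using z* = 1.282 for 80%, ME = 1.282 × 0.01665 = 0.02135.
p̂₁ − p̂₂ = -0.0060; interval -0.0060 ± 0.02135 gives (-0.027, 0.015).

(-0.027, 0.015)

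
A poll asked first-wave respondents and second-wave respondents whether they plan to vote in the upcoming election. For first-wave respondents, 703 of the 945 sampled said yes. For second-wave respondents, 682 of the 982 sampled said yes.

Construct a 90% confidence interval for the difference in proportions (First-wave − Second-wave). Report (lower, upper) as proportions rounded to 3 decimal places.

(0.016, 0.083)

p̂₁ = 703/945 = 0.7439 and p̂₂ = 682/982 = 0.6945.
SE₁ = √(p̂₁(1−p̂₁)/n₁) = √(0.7439·0.2561/945) = 0.01420; SE₂ = √(0.6945·0.3055/982) = 0.01470.
Independent samples: SE of the difference = √(SE₁² + SE₂²) = √(0.00020164 + 0.00021609) = 0.02044.
z* for 90% confidence is 1.645, so the margin of error is 1.645 × 0.02044 = 0.03362.
Point estimate p̂₁ − p̂₂ = 0.7439 − 0.6945 = 0.0494.
0.0494 ± 0.03362 → (0.016, 0.083).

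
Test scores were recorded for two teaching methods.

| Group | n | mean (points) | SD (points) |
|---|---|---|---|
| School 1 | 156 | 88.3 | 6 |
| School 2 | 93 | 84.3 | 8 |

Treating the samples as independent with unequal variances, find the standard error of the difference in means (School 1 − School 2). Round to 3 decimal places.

0.959

Per-group SEs: s₁/√n₁ = 6/√156 = 0.4804, s₂/√n₂ = 8/√93 = 0.8296.
Unpooled SE of the difference: √(0.23078416 + 0.68823616) = 0.9587.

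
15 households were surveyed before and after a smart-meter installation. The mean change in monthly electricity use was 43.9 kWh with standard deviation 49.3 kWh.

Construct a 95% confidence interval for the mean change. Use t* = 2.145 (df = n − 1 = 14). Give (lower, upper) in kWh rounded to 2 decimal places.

This is a matched-pairs design, so SE = s_d/√n = 49.3/√15 = 12.7292.
Margin = 2.145 × 12.7292 = 27.3041; the interval is 43.9 ± 27.3041 = (16.60, 71.20).

(16.60, 71.20)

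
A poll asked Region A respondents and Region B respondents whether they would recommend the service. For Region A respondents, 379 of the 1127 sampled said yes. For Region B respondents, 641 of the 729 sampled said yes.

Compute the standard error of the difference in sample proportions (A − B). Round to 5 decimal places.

0.01854

Sample proportions: 379/1127 = 0.3363, 641/729 = 0.8793.
Each SE is √(p̂(1−p̂)/n): √(0.3363·0.6637/1127) = 0.01407 and √(0.8793·0.1207/729) = 0.01207.
SE(p̂₁ − p̂₂) = √(SE₁² + SE₂²) = √(0.0001979649 + 0.0001456849) = 0.01854, since the two samples are independent.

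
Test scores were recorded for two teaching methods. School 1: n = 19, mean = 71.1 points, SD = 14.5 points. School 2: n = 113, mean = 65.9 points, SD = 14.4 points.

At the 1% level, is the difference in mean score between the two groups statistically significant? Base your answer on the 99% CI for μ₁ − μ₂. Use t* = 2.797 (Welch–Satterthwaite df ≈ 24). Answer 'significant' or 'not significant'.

not significant

Per-group SEs: s₁/√n₁ = 14.5/√19 = 3.3265, s₂/√n₂ = 14.4/√113 = 1.3546.
Unpooled SE of the difference: √(11.06560225 + 1.83494116) = 3.5917.
Margin of error = t* · SE = 2.797 × 3.5917 = 10.0460.
x̄₁ − x̄₂ = 71.1 − 65.9 = 5.2000.
CI: 5.2000 ± 10.0460 = (-4.8460, 15.2460).
The interval (-4.8460, 15.2460) contains 0, so the difference is not significant.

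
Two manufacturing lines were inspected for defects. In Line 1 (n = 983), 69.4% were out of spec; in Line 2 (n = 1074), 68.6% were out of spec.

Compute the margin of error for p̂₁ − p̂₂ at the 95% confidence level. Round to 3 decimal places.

0.040

The two standard errors are √(0.6940×0.3060/983) = 0.01470 and √(0.6860×0.3140/1074) = 0.01416.
Because the samples are independent, SE_diff = √(0.01470² + 0.01416²) = 0.02041.
Using z* = 1.960 for 95%, ME = 1.960 × 0.02041 = 0.04000.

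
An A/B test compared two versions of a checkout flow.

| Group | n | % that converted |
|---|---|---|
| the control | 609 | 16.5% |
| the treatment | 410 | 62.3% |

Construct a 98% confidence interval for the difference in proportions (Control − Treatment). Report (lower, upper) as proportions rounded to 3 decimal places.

(-0.524, -0.392)

SE₁ = √(p̂₁(1−p̂₁)/n₁) = √(0.1650·0.8350/609) = 0.01504; SE₂ = √(0.6230·0.3770/410) = 0.02393.
Independent samples: SE of the difference = √(SE₁² + SE₂²) = √(0.0002262016 + 0.0005726449) = 0.02826.
z* for 98% confidence is 2.326, so the margin of error is 2.326 × 0.02826 = 0.06573.
Point estimate p̂₁ − p̂₂ = 0.1650 − 0.6230 = -0.4580.
-0.4580 ± 0.06573 → (-0.524, -0.392).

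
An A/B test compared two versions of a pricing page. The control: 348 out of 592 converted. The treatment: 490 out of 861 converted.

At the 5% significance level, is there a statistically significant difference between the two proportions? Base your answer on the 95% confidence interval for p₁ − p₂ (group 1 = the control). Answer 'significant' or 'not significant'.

not significant

Sample proportions: 348/592 = 0.5878, 490/861 = 0.5691.
Each SE is √(p̂(1−p̂)/n): √(0.5878·0.4122/592) = 0.02023 and √(0.5691·0.4309/861) = 0.01688.
SE(p̂₁ − p̂₂) = √(SE₁² + SE₂²) = √(0.0004092529 + 0.0002849344) = 0.02635, since the two samples are independent.
At 95% confidence z* = 1.960; margin = 1.960 × 0.02635 = 0.05165.
The difference is 0.5878 − 0.5691 = 0.0187, so the interval is 0.0187 ± 0.05165 = (-0.03295, 0.07035).
The interval (-0.03295, 0.07035) contains 0, so the difference is not significant.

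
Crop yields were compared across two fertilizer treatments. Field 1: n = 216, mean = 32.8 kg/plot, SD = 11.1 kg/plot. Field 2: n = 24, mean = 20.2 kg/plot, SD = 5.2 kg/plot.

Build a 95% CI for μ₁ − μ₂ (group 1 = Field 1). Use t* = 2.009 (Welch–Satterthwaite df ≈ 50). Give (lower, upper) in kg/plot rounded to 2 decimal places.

SE₁ = s₁/√n₁ = 11.1/√216 = 0.7553; SE₂ = 5.2/√24 = 1.0614.
Independent samples, unequal variances: SE_diff = √(SE₁² + SE₂²) = √(0.57047809 + 1.12656996) = 1.3027.
t* = 2.009, so margin of error = 2.009 × 1.3027 = 2.6171.
Difference in means = 32.8 − 20.2 = 12.6000.
12.6000 ± 2.6171 → (9.98, 15.22).

(9.98, 15.22)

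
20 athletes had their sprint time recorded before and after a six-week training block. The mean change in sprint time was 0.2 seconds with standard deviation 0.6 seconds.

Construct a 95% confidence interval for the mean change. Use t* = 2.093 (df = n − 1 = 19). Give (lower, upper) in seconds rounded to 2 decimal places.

This is a matched-pairs design, so SE = s_d/√n = 0.6/√20 = 0.1342.
Margin = 2.093 × 0.1342 = 0.2809; the interval is 0.2 ± 0.2809 = (-0.08, 0.48).

(-0.08, 0.48)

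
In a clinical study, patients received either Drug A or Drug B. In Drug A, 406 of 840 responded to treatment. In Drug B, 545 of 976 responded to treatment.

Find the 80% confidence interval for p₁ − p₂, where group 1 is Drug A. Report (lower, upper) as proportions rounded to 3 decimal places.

(-0.105, -0.045)

p̂₁ = 406/840 = 0.4833 and p̂₂ = 545/976 = 0.5584.
SE₁ = √(p̂₁(1−p̂₁)/n₁) = √(0.4833·0.5167/840) = 0.01724; SE₂ = √(0.5584·0.4416/976) = 0.01590.
Independent samples: SE of the difference = √(SE₁² + SE₂²) = √(0.0002972176 + 0.00025281) = 0.02345.
z* for 80% confidence is 1.282, so the margin of error is 1.282 × 0.02345 = 0.03006.
Point estimate p̂₁ − p̂₂ = 0.4833 − 0.5584 = -0.0751.
-0.0751 ± 0.03006 → (-0.105, -0.045).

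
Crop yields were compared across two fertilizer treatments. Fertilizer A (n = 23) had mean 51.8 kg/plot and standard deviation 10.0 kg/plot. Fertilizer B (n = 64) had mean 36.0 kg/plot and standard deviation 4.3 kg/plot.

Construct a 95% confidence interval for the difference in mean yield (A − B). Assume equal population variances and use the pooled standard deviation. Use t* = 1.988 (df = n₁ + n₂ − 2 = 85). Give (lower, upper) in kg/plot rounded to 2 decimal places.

s_p = √[((n₁−1)s₁² + (n₂−1)s₂²)/(n₁+n₂−2)] = √[(22·10.0² + 63·4.3²)/85] = 6.2918.
SE = 6.2918·√(1/23 + 1/64) = 1.5296.
With t* = 1.988, margin = 1.988 × 1.5296 = 3.0408.
x̄₁ − x̄₂ = 51.8 − 36.0 = 15.8000; interval 15.8000 ± 3.0408 = (12.76, 18.84).

(12.76, 18.84)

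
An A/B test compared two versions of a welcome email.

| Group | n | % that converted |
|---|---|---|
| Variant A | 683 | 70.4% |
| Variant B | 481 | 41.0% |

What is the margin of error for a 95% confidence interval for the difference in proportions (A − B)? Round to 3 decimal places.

SE₁ = √(p̂₁(1−p̂₁)/n₁) = √(0.7040·0.2960/683) = 0.01747; SE₂ = √(0.4100·0.5900/481) = 0.02243.
Independent samples: SE of the difference = √(SE₁² + SE₂²) = √(0.0003052009 + 0.0005031049) = 0.02843.
z* for 95% confidence is 1.960, so the margin of error is 1.960 × 0.02843 = 0.05572.

0.056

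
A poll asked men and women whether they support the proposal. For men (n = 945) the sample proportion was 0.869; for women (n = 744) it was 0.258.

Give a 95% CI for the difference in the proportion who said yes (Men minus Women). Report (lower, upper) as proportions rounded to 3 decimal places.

(0.573, 0.649)

The two standard errors are √(0.8690×0.1310/945) = 0.01098 and √(0.2580×0.7420/744) = 0.01604.
Because the samples are independent, SE_diff = √(0.01098² + 0.01604²) = 0.01944.
Using z* = 1.960 for 95%, ME = 1.960 × 0.01944 = 0.03810.
p̂₁ − p̂₂ = 0.6110; interval 0.6110 ± 0.03810 gives (0.573, 0.649).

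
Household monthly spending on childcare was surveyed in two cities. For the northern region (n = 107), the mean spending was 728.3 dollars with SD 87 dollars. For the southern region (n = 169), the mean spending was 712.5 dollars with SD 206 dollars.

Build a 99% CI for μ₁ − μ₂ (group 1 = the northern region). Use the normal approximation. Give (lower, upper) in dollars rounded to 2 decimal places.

SE₁ = s₁/√n₁ = 87/√107 = 8.4106; SE₂ = 206/√169 = 15.8462.
Independent samples, unequal variances: SE_diff = √(SE₁² + SE₂²) = √(70.73819236 + 251.10205444) = 17.9399.
z* = 2.576, so margin of error = 2.576 × 17.9399 = 46.2132.
Difference in means = 728.3 − 712.5 = 15.8000.
15.8000 ± 46.2132 → (-30.41, 62.01).

(-30.41, 62.01)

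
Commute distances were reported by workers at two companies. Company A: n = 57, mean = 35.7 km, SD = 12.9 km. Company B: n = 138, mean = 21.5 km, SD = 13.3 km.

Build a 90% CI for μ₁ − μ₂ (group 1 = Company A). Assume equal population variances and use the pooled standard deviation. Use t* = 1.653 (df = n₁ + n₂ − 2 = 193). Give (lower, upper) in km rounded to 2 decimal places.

Pooled variance s_p² = [56·12.9² + 137·13.3²] / (57+138−2) = 173.8492, so s_p = 13.1852.
SE_diff = s_p·√(1/n₁ + 1/n₂) = 13.1852·√(1/57 + 1/138) = 2.0760.
t* = 1.653; margin = 1.653 × 2.0760 = 3.4316.
Difference = 35.7 − 21.5 = 14.2000.
14.2000 ± 3.4316 → (10.77, 17.63).

(10.77, 17.63)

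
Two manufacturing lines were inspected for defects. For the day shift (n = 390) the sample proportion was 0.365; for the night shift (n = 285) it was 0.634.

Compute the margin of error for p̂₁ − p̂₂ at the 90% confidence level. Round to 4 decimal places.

0.0617

Each SE is √(p̂(1−p̂)/n): √(0.3650·0.6350/390) = 0.02438 and √(0.6340·0.3660/285) = 0.02853.
SE(p̂₁ − p̂₂) = √(SE₁² + SE₂²) = √(0.0005943844 + 0.0008139609) = 0.03753, since the two samples are independent.
At 90% confidence z* = 1.645; margin = 1.645 × 0.03753 = 0.06174.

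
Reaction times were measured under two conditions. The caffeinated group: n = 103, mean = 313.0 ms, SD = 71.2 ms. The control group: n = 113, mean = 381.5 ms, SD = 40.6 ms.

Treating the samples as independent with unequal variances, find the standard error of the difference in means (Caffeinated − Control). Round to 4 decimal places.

7.9878

Standard errors of each mean: 71.2/√103 = 7.0155 and 40.6/√113 = 3.8193.
SE(x̄₁ − x̄₂) = √(7.0155² + 3.8193²) = 7.9878 for independent samples with unequal variances.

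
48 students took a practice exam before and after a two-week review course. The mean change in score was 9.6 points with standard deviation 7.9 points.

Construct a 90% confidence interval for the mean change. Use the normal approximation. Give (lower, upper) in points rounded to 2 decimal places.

(7.72, 11.48)

Paired design: SE = s_d/√n = 7.9/√48 = 1.1403.
z* = 1.645; margin of error = 1.645 × 1.1403 = 1.8758.
9.6 ± 1.8758 → (7.72, 11.48).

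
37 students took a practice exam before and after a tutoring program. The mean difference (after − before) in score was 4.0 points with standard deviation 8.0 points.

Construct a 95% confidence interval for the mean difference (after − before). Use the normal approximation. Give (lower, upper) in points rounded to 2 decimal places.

This is a matched-pairs design, so SE = s_d/√n = 8.0/√37 = 1.3152.
Margin = 1.960 × 1.3152 = 2.5778; the interval is 4.0 ± 2.5778 = (1.42, 6.58).

(1.42, 6.58)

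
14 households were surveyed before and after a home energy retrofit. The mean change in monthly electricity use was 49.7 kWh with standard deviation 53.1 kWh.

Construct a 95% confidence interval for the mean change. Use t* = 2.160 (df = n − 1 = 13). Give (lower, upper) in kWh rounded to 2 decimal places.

(19.05, 80.35)

Paired design: SE = s_d/√n = 53.1/√14 = 14.1916.
t* = 2.160; margin of error = 2.160 × 14.1916 = 30.6539.
49.7 ± 30.6539 → (19.05, 80.35).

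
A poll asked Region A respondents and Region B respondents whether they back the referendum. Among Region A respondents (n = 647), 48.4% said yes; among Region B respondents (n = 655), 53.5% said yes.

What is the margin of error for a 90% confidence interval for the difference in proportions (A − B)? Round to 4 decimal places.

0.0455

The two standard errors are √(0.4840×0.5160/647) = 0.01965 and √(0.5350×0.4650/655) = 0.01949.
Because the samples are independent, SE_diff = √(0.01965² + 0.01949²) = 0.02768.
Using z* = 1.645 for 90%, ME = 1.645 × 0.02768 = 0.04553.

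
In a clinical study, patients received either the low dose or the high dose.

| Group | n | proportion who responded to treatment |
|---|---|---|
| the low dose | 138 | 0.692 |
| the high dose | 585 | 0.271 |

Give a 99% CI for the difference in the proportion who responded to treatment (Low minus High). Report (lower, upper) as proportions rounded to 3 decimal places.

(0.309, 0.533)

SE₁ = √(p̂₁(1−p̂₁)/n₁) = √(0.6920·0.3080/138) = 0.03930; SE₂ = √(0.2710·0.7290/585) = 0.01838.
Independent samples: SE of the difference = √(SE₁² + SE₂²) = √(0.00154449 + 0.0003378244) = 0.04339.
z* for 99% confidence is 2.576, so the margin of error is 2.576 × 0.04339 = 0.11177.
Point estimate p̂₁ − p̂₂ = 0.6920 − 0.2710 = 0.4210.
0.4210 ± 0.11177 → (0.309, 0.533).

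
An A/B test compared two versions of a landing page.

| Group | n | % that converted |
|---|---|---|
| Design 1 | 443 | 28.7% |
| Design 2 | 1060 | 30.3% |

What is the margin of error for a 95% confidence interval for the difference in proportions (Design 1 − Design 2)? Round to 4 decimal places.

0.0504

The two standard errors are √(0.2870×0.7130/443) = 0.02149 and √(0.3030×0.6970/1060) = 0.01412.
Because the samples are independent, SE_diff = √(0.02149² + 0.01412²) = 0.02571.
Using z* = 1.960 for 95%, ME = 1.960 × 0.02571 = 0.05039.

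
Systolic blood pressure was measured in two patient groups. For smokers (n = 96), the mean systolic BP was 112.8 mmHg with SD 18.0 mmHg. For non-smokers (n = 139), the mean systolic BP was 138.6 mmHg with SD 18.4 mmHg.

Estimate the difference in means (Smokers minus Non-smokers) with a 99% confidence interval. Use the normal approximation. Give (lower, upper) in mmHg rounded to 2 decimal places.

(-32.01, -19.59)

Per-group SEs: s₁/√n₁ = 18.0/√96 = 1.8371, s₂/√n₂ = 18.4/√139 = 1.5607.
Unpooled SE of the difference: √(3.37493641 + 2.43578449) = 2.4105.
Margin of error = z* · SE = 2.576 × 2.4105 = 6.2094.
x̄₁ − x̄₂ = 112.8 − 138.6 = -25.8000.
CI: -25.8000 ± 6.2094 = (-32.01, -19.59).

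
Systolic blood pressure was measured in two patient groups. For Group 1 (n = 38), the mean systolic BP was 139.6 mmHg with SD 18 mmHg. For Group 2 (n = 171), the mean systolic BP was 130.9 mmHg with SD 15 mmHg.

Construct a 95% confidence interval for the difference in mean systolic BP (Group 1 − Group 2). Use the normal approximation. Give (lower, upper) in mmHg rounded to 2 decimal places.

(2.55, 14.85)

Per-group SEs: s₁/√n₁ = 18/√38 = 2.9200, s₂/√n₂ = 15/√171 = 1.1471.
Unpooled SE of the difference: √(8.5264 + 1.31583841) = 3.1372.
Margin of error = z* · SE = 1.960 × 3.1372 = 6.1489.
x̄₁ − x̄₂ = 139.6 − 130.9 = 8.7000.
CI: 8.7000 ± 6.1489 = (2.55, 14.85).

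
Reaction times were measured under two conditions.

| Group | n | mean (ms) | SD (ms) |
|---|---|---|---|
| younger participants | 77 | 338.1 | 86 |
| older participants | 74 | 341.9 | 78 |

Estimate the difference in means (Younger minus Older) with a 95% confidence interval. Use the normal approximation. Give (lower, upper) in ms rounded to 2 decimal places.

Per-group SEs: s₁/√n₁ = 86/√77 = 9.8006, s₂/√n₂ = 78/√74 = 9.0673.
Unpooled SE of the difference: √(96.05176036 + 82.21592929) = 13.3517.
Margin of error = z* · SE = 1.960 × 13.3517 = 26.1693.
x̄₁ − x̄₂ = 338.1 − 341.9 = -3.8000.
CI: -3.8000 ± 26.1693 = (-29.97, 22.37).

(-29.97, 22.37)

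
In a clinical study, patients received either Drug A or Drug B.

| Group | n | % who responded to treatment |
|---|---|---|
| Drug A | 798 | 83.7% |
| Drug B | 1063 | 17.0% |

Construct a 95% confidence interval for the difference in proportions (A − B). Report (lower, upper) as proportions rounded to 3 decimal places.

(0.633, 0.701)

Each SE is √(p̂(1−p̂)/n): √(0.8370·0.1630/798) = 0.01308 and √(0.1700·0.8300/1063) = 0.01152.
SE(p̂₁ − p̂₂) = √(SE₁² + SE₂²) = √(0.0001710864 + 0.0001327104) = 0.01743, since the two samples are independent.
At 95% confidence z* = 1.960; margin = 1.960 × 0.01743 = 0.03416.
The difference is 0.8370 − 0.1700 = 0.6670, so the interval is 0.6670 ± 0.03416 = (0.633, 0.701).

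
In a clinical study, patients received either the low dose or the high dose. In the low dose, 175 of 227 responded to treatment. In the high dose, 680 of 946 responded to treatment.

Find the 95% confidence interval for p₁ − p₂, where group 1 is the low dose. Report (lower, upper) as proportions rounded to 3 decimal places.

(-0.010, 0.114)

Sample proportions: 175/227 = 0.7709, 680/946 = 0.7188.
Each SE is √(p̂(1−p̂)/n): √(0.7709·0.2291/227) = 0.02789 and √(0.7188·0.2812/946) = 0.01462.
SE(p̂₁ − p̂₂) = √(SE₁² + SE₂²) = √(0.0007778521 + 0.0002137444) = 0.03149, since the two samples are independent.
At 95% confidence z* = 1.960; margin = 1.960 × 0.03149 = 0.06172.
The difference is 0.7709 − 0.7188 = 0.0521, so the interval is 0.0521 ± 0.06172 = (-0.010, 0.114).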